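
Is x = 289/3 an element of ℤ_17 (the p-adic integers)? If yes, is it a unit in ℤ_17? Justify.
x ∈ ℤ_17 but not a unit; v_17(x) = 2 > 0

ℤ_17 = {x ∈ ℚ_17 : v_17(x) ≥ 0} and ℤ_17^× = {x ∈ ℤ_17 : v_17(x) = 0}. Here v_17(289/3) = v_17(num) − v_17(den) = 2; compare against these criteria.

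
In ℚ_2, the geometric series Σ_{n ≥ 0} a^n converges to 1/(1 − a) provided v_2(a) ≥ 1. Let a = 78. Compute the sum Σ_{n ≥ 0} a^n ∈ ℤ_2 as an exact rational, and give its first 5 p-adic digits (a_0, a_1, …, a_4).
Σ a^n = 1/(1 − a) = -1/77;  first 5 digits = (1, 1, 0, 1, 1)

v_2(a) = 1 ≥ 1, so the series converges in ℤ_2 to 1/(1 − a) = 1/(1 − 78) = -1/77. Expand this rational in ℤ_2: compute digits iteratively via d_i = x_i mod 2, x_{i+1} = (x_i − d_i)/2. The first 5 digits are (1, 1, 0, 1, 1).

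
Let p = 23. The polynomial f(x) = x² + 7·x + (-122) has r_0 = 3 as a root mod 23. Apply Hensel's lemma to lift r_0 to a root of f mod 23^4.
r_3 = 105688 (mod 279841)

Hensel: r_{i+1} = r_i − f(r_i)·(f′(r_i))^{-1} mod 23^{i+2}, f′(x) = 2x + 7. Iterate:
  r_0 = 3 (mod 23)
  r_1 = 417 (mod 529)
  r_2 = 8352 (mod 12167)
  r_3 = 105688 (mod 279841)
Final: r = 105688 satisfies f(r) ≡ 0 mod 23^4.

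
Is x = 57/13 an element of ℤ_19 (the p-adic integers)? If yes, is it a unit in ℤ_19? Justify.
x ∈ ℤ_19 but not a unit; v_19(x) = 1 > 0

ℤ_19 = {x ∈ ℚ_19 : v_19(x) ≥ 0} and ℤ_19^× = {x ∈ ℤ_19 : v_19(x) = 0}. Here v_19(57/13) = v_19(num) − v_19(den) = 1; compare against these criteria.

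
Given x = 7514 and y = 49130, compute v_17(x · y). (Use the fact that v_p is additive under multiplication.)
v_17(369162820) = 5

v_p(x) = 2 (factor: 7514 = 17^2 · 26); v_p(y) = 3 (factor: 49130 = 17^3 · 10). Additivity: v_p(xy) = v_p(x) + v_p(y) = 2 + 3 = 5. (Direct check: xy = 369162820 = 17^5 · (260).)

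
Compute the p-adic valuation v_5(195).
v_5(195) = 1

v_5(n) is the largest exponent k such that 5^k divides n. Factor out: 195 = 5^1 · 39. (Sign doesn't affect v_p.) So v_5(195) = 1.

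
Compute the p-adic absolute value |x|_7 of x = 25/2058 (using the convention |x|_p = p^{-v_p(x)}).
|25/2058|_7 = 343

Step 1 — compute v_7(x) by factoring powers of 7 out of the numerator and denominator: v_7(25/2058) = -3. Step 2 — apply |x|_p = p^{-v_p(x)} = 7^{3} = 343.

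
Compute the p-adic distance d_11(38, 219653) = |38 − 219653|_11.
d_11(38, 219653) = 1/14641

Step 1 — x − y = 38 − 219653 = -219615. Step 2 — v_11(-219615) = 4 (factor: -219615 = −(11^4 · 15); the sign does not affect v_p). Step 3 — |x − y|_11 = 11^{-4} = 1/14641.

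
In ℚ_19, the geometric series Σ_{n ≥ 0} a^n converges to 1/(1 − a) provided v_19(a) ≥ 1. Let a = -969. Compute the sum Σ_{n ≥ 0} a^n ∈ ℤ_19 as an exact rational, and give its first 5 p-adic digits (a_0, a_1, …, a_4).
Σ a^n = 1/(1 − a) = 1/970;  first 5 digits = (1, 6, 14, 10, 2)

v_19(a) = 1 ≥ 1, so the series converges in ℤ_19 to 1/(1 − a) = 1/(1 − (-969)) = 1/970. Expand this rational in ℤ_19: compute digits iteratively via d_i = x_i mod 19, x_{i+1} = (x_i − d_i)/19. The first 5 digits are (1, 6, 14, 10, 2).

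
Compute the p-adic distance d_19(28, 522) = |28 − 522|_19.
d_19(28, 522) = 1/19

Step 1 — x − y = 28 − 522 = -494. Step 2 — v_19(-494) = 1 (factor: -494 = −(19^1 · 26); the sign does not affect v_p). Step 3 — |x − y|_19 = 19^{-1} = 1/19.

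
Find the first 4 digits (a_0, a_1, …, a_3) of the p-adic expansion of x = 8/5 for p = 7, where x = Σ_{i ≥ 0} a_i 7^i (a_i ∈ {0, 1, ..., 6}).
(a_0, …, a_3) = (3, 4, 5, 2)

v_7(8/5) = 0 (numerator and denominator both coprime to 7), so x ∈ ℤ_7^×. Compute digits iteratively via a_i = x_i mod 7, x_{i+1} = (x_i − a_i)/7, with x_0 = x:
  x_0 = 8/5;  a_0 = 3;  x_1 = (x_0 − 3)/7 = -1/5
  x_1 = -1/5;  a_1 = 4;  x_2 = (x_1 − 4)/7 = -3/5
  x_2 = -3/5;  a_2 = 5;  x_3 = (x_2 − 5)/7 = -4/5
  x_3 = -4/5;  a_3 = 2;  x_4 = (x_3 − 2)/7 = -2/5
Digits: (3, 4, 5, 2).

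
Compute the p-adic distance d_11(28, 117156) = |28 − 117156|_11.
d_11(28, 117156) = 1/14641

Step 1 — x − y = 28 − 117156 = -117128. Step 2 — v_11(-117128) = 4 (factor: -117128 = −(11^4 · 8); the sign does not affect v_p). Step 3 — |x − y|_11 = 11^{-4} = 1/14641.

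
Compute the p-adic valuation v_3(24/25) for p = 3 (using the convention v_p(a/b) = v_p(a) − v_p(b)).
v_3(24/25) = 1

Factor powers of 3 from the numerator and denominator of the reduced fraction: 24 = 3^1 · 8 and 25 = 3^0 · 25. Apply v_p(a/b) = v_p(a) − v_p(b): v_3(24/25) = 1 − 0 = 1.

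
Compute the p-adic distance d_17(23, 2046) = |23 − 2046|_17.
d_17(23, 2046) = 1/289

Step 1 — x − y = 23 − 2046 = -2023. Step 2 — v_17(-2023) = 2 (factor: -2023 = −(17^2 · 7); the sign does not affect v_p). Step 3 — |x − y|_17 = 17^{-2} = 1/289.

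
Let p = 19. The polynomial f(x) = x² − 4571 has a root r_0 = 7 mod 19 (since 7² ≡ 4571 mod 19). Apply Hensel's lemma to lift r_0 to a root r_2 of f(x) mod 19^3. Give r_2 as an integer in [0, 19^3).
r_2 = 6106 (mod 6859)

Hensel's recurrence: r_{i+1} = r_i − f(r_i)·(f′(r_i))^{-1} mod 19^{i+2}, with f′(x) = 2x. Iterate:
  r_0 = 7 (mod 19)
  r_1 = 330 (mod 361)
  r_2 = 6106 (mod 6859)
Final: r_2 = 6106, and one checks f(r_2) ≡ 0 mod 19^3.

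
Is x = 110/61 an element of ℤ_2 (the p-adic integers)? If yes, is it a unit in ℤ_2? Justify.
x ∈ ℤ_2 but not a unit; v_2(x) = 1 > 0

ℤ_2 = {x ∈ ℚ_2 : v_2(x) ≥ 0} and ℤ_2^× = {x ∈ ℤ_2 : v_2(x) = 0}. Here v_2(110/61) = v_2(num) − v_2(den) = 1; compare against these criteria.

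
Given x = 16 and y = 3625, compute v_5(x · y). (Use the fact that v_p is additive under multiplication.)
v_5(58000) = 3

v_p(x) = 0 (factor: 16 = 5^0 · 16); v_p(y) = 3 (factor: 3625 = 5^3 · 29). Additivity: v_p(xy) = v_p(x) + v_p(y) = 0 + 3 = 3. (Direct check: xy = 58000 = 5^3 · (464).)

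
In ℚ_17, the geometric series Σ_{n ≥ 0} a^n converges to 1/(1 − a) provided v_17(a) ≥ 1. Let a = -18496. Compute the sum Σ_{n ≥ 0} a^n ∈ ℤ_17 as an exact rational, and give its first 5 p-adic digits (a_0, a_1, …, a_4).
Σ a^n = 1/(1 − a) = 1/18497;  first 5 digits = (1, 0, 4, 13, 15)

v_17(a) = 2 ≥ 1, so the series converges in ℤ_17 to 1/(1 − a) = 1/(1 − (-18496)) = 1/18497. Expand this rational in ℤ_17: compute digits iteratively via d_i = x_i mod 17, x_{i+1} = (x_i − d_i)/17. The first 5 digits are (1, 0, 4, 13, 15).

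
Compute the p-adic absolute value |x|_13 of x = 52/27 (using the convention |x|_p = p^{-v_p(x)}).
|52/27|_13 = 1/13

Step 1 — compute v_13(x) by factoring powers of 13 out of the numerator and denominator: v_13(52/27) = 1. Step 2 — apply |x|_p = p^{-v_p(x)} = 13^{-1} = 1/13.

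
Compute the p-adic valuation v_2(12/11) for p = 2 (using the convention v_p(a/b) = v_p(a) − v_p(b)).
v_2(12/11) = 2

Factor powers of 2 from the numerator and denominator of the reduced fraction: 12 = 2^2 · 3 and 11 = 2^0 · 11. Apply v_p(a/b) = v_p(a) − v_p(b): v_2(12/11) = 2 − 0 = 2.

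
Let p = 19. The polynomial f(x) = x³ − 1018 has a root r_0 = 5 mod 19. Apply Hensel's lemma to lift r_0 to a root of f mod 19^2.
r_1 = 195 (mod 361)

Hensel: r_{i+1} = r_i − f(r_i)/f′(r_i) mod 19^{i+2}, where f′(x) = 3x². Iterate:
  r_0 = 5 (mod 19)
  r_1 = 195 (mod 361)
Final: r = 195 with f(r) ≡ 0 mod 19^2.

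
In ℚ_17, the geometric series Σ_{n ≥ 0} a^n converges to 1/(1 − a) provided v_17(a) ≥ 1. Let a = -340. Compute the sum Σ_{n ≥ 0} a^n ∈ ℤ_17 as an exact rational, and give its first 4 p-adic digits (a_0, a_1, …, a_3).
Σ a^n = 1/(1 − a) = 1/341;  first 4 digits = (1, 14, 7, 13)

v_17(a) = 1 ≥ 1, so the series converges in ℤ_17 to 1/(1 − a) = 1/(1 − (-340)) = 1/341. Expand this rational in ℤ_17: compute digits iteratively via d_i = x_i mod 17, x_{i+1} = (x_i − d_i)/17. The first 4 digits are (1, 14, 7, 13).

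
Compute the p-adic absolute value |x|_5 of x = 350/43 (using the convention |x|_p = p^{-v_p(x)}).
|350/43|_5 = 1/25

Step 1 — compute v_5(x) by factoring powers of 5 out of the numerator and denominator: v_5(350/43) = 2. Step 2 — apply |x|_p = p^{-v_p(x)} = 5^{-2} = 1/25.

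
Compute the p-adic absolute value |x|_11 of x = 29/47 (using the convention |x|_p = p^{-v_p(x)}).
|29/47|_11 = 1

Step 1 — compute v_11(x) by factoring powers of 11 out of the numerator and denominator: v_11(29/47) = 0. Step 2 — apply |x|_p = p^{-v_p(x)} = 11^{0} = 1.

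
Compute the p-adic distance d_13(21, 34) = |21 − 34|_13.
d_13(21, 34) = 1/13

Step 1 — x − y = 21 − 34 = -13. Step 2 — v_13(-13) = 1 (factor: -13 = −(13^1 · 1); the sign does not affect v_p). Step 3 — |x − y|_13 = 13^{-1} = 1/13.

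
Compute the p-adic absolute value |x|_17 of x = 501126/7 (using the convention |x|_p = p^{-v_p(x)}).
|501126/7|_17 = 1/83521

Step 1 — compute v_17(x) by factoring powers of 17 out of the numerator and denominator: v_17(501126/7) = 4. Step 2 — apply |x|_p = p^{-v_p(x)} = 17^{-4} = 1/83521.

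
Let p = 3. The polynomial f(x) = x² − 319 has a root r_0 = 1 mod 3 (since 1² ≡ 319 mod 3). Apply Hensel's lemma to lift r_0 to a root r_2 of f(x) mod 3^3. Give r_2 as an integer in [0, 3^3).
r_2 = 7 (mod 27)

Hensel's recurrence: r_{i+1} = r_i − f(r_i)·(f′(r_i))^{-1} mod 3^{i+2}, with f′(x) = 2x. Iterate:
  r_0 = 1 (mod 3)
  r_1 = 7 (mod 9)
  r_2 = 7 (mod 27)
Final: r_2 = 7, and one checks f(r_2) ≡ 0 mod 3^3.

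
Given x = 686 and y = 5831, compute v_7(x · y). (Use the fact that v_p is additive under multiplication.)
v_7(4000066) = 6

v_p(x) = 3 (factor: 686 = 7^3 · 2); v_p(y) = 3 (factor: 5831 = 7^3 · 17). Additivity: v_p(xy) = v_p(x) + v_p(y) = 3 + 3 = 6. (Direct check: xy = 4000066 = 7^6 · (34).)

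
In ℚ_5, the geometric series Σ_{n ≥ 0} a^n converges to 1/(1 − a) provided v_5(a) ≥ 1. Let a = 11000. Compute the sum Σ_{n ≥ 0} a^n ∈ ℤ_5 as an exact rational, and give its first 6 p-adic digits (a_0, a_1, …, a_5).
Σ a^n = 1/(1 − a) = -1/10999;  first 6 digits = (1, 0, 0, 3, 2, 3)

v_5(a) = 3 ≥ 1, so the series converges in ℤ_5 to 1/(1 − a) = 1/(1 − 11000) = -1/10999. Expand this rational in ℤ_5: compute digits iteratively via d_i = x_i mod 5, x_{i+1} = (x_i − d_i)/5. The first 6 digits are (1, 0, 0, 3, 2, 3).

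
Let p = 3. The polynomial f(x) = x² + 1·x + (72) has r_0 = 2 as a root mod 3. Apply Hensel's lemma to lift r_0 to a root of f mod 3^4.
r_3 = 71 (mod 81)

Hensel: r_{i+1} = r_i − f(r_i)·(f′(r_i))^{-1} mod 3^{i+2}, f′(x) = 2x + 1. Iterate:
  r_0 = 2 (mod 3)
  r_1 = 8 (mod 9)
  r_2 = 17 (mod 27)
  r_3 = 71 (mod 81)
Final: r = 71 satisfies f(r) ≡ 0 mod 3^4.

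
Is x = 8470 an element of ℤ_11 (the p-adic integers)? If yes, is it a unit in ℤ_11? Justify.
x ∈ ℤ_11 but not a unit; v_11(x) = 2 > 0

ℤ_11 = {x ∈ ℚ_11 : v_11(x) ≥ 0} and ℤ_11^× = {x ∈ ℤ_11 : v_11(x) = 0}. Here v_11(8470) = v_11(num) − v_11(den) = 2; compare against these criteria.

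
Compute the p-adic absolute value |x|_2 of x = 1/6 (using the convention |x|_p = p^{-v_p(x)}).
|1/6|_2 = 2

Step 1 — compute v_2(x) by factoring powers of 2 out of the numerator and denominator: v_2(1/6) = -1. Step 2 — apply |x|_p = p^{-v_p(x)} = 2^{1} = 2.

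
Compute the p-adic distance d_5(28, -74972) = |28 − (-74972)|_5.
d_5(28, -74972) = 1/3125

Step 1 — x − y = 28 − (-74972) = 75000. Step 2 — v_5(75000) = 5 (factor: 75000 = (5^5 · 24); the sign does not affect v_p). Step 3 — |x − y|_5 = 5^{-5} = 1/3125.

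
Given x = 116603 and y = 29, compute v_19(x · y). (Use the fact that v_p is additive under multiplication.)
v_19(3381487) = 3

v_p(x) = 3 (factor: 116603 = 19^3 · 17); v_p(y) = 0 (factor: 29 = 19^0 · 29). Additivity: v_p(xy) = v_p(x) + v_p(y) = 3 + 0 = 3. (Direct check: xy = 3381487 = 19^3 · (493).)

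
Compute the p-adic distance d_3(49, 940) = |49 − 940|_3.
d_3(49, 940) = 1/81

Step 1 — x − y = 49 − 940 = -891. Step 2 — v_3(-891) = 4 (factor: -891 = −(3^4 · 11); the sign does not affect v_p). Step 3 — |x − y|_3 = 3^{-4} = 1/81.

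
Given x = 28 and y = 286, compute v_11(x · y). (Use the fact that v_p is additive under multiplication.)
v_11(8008) = 1

v_p(x) = 0 (factor: 28 = 11^0 · 28); v_p(y) = 1 (factor: 286 = 11^1 · 26). Additivity: v_p(xy) = v_p(x) + v_p(y) = 0 + 1 = 1. (Direct check: xy = 8008 = 11^1 · (728).)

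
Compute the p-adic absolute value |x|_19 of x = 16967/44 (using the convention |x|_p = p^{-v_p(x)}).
|16967/44|_19 = 1/361

Step 1 — compute v_19(x) by factoring powers of 19 out of the numerator and denominator: v_19(16967/44) = 2. Step 2 — apply |x|_p = p^{-v_p(x)} = 19^{-2} = 1/361.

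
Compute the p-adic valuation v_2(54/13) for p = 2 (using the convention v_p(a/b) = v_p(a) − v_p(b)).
v_2(54/13) = 1

Factor powers of 2 from the numerator and denominator of the reduced fraction: 54 = 2^1 · 27 and 13 = 2^0 · 13. Apply v_p(a/b) = v_p(a) − v_p(b): v_2(54/13) = 1 − 0 = 1.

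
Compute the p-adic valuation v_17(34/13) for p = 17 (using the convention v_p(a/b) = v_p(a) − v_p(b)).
v_17(34/13) = 1

Factor powers of 17 from the numerator and denominator of the reduced fraction: 34 = 17^1 · 2 and 13 = 17^0 · 13. Apply v_p(a/b) = v_p(a) − v_p(b): v_17(34/13) = 1 − 0 = 1.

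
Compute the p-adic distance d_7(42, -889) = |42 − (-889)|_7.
d_7(42, -889) = 1/49

Step 1 — x − y = 42 − (-889) = 931. Step 2 — v_7(931) = 2 (factor: 931 = (7^2 · 19); the sign does not affect v_p). Step 3 — |x − y|_7 = 7^{-2} = 1/49.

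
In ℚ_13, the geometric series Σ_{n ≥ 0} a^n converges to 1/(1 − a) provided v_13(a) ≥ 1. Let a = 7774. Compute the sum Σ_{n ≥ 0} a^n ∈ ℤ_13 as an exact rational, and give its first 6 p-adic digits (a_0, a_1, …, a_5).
Σ a^n = 1/(1 − a) = -1/7773;  first 6 digits = (1, 0, 7, 3, 10, 6)

v_13(a) = 2 ≥ 1, so the series converges in ℤ_13 to 1/(1 − a) = 1/(1 − 7774) = -1/7773. Expand this rational in ℤ_13: compute digits iteratively via d_i = x_i mod 13, x_{i+1} = (x_i − d_i)/13. The first 6 digits are (1, 0, 7, 3, 10, 6).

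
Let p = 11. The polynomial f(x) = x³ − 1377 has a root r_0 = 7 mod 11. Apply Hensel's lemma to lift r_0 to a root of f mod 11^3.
r_2 = 326 (mod 1331)

Hensel: r_{i+1} = r_i − f(r_i)/f′(r_i) mod 11^{i+2}, where f′(x) = 3x². Iterate:
  r_0 = 7 (mod 11)
  r_1 = 84 (mod 121)
  r_2 = 326 (mod 1331)
Final: r = 326 with f(r) ≡ 0 mod 11^3.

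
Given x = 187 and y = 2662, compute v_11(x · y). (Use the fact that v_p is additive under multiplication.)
v_11(497794) = 4

v_p(x) = 1 (factor: 187 = 11^1 · 17); v_p(y) = 3 (factor: 2662 = 11^3 · 2). Additivity: v_p(xy) = v_p(x) + v_p(y) = 1 + 3 = 4. (Direct check: xy = 497794 = 11^4 · (34).)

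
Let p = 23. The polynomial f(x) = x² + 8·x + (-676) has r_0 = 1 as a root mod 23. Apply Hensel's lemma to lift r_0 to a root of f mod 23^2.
r_1 = 438 (mod 529)

Hensel: r_{i+1} = r_i − f(r_i)·(f′(r_i))^{-1} mod 23^{i+2}, f′(x) = 2x + 8. Iterate:
  r_0 = 1 (mod 23)
  r_1 = 438 (mod 529)
Final: r = 438 satisfies f(r) ≡ 0 mod 23^2.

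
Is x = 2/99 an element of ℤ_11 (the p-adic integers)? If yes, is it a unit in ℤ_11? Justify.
x ∉ ℤ_11 (v_11(x) = -1 < 0)

ℤ_11 = {x ∈ ℚ_11 : v_11(x) ≥ 0} and ℤ_11^× = {x ∈ ℤ_11 : v_11(x) = 0}. Here v_11(2/99) = v_11(num) − v_11(den) = -1; compare against these criteria.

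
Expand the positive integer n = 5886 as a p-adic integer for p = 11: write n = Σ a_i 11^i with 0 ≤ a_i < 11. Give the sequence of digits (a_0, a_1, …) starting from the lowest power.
(a_0, a_1, …) = (1, 7, 4, 4)

Repeated division by 11 gives the digits low-to-high: 5886 = 1 + 7·11^1 + 4·11^2 + 4·11^3. Digit sequence: (1, 7, 4, 4).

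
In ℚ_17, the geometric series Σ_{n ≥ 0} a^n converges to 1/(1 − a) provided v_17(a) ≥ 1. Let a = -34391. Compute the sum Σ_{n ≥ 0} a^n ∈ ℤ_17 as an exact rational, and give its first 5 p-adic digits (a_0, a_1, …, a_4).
Σ a^n = 1/(1 − a) = 1/34392;  first 5 digits = (1, 0, 0, 10, 16)

v_17(a) = 3 ≥ 1, so the series converges in ℤ_17 to 1/(1 − a) = 1/(1 − (-34391)) = 1/34392. Expand this rational in ℤ_17: compute digits iteratively via d_i = x_i mod 17, x_{i+1} = (x_i − d_i)/17. The first 5 digits are (1, 0, 0, 10, 16).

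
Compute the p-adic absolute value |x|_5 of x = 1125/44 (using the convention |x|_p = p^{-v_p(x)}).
|1125/44|_5 = 1/125

Step 1 — compute v_5(x) by factoring powers of 5 out of the numerator and denominator: v_5(1125/44) = 3. Step 2 — apply |x|_p = p^{-v_p(x)} = 5^{-3} = 1/125.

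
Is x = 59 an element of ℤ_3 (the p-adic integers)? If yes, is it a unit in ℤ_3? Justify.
x ∈ ℤ_3^× (unit); v_3(x) = 0

ℤ_3 = {x ∈ ℚ_3 : v_3(x) ≥ 0} and ℤ_3^× = {x ∈ ℤ_3 : v_3(x) = 0}. Here v_3(59) = v_3(num) − v_3(den) = 0; compare against these criteria.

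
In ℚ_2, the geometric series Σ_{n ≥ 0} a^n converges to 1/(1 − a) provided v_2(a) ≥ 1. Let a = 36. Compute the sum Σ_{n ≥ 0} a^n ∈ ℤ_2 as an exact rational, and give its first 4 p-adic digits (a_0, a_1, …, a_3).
Σ a^n = 1/(1 − a) = -1/35;  first 4 digits = (1, 0, 1, 0)

v_2(a) = 2 ≥ 1, so the series converges in ℤ_2 to 1/(1 − a) = 1/(1 − 36) = -1/35. Expand this rational in ℤ_2: compute digits iteratively via d_i = x_i mod 2, x_{i+1} = (x_i − d_i)/2. The first 4 digits are (1, 0, 1, 0).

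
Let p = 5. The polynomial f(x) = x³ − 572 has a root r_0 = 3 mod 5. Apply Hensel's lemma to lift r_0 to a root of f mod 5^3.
r_2 = 13 (mod 125)

Hensel: r_{i+1} = r_i − f(r_i)/f′(r_i) mod 5^{i+2}, where f′(x) = 3x². Iterate:
  r_0 = 3 (mod 5)
  r_1 = 13 (mod 25)
  r_2 = 13 (mod 125)
Final: r = 13 with f(r) ≡ 0 mod 5^3.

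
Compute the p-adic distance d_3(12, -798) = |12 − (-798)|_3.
d_3(12, -798) = 1/81

Step 1 — x − y = 12 − (-798) = 810. Step 2 — v_3(810) = 4 (factor: 810 = (3^4 · 10); the sign does not affect v_p). Step 3 — |x − y|_3 = 3^{-4} = 1/81.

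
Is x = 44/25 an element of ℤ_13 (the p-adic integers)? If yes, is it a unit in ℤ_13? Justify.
x ∈ ℤ_13^× (unit); v_13(x) = 0

ℤ_13 = {x ∈ ℚ_13 : v_13(x) ≥ 0} and ℤ_13^× = {x ∈ ℤ_13 : v_13(x) = 0}. Here v_13(44/25) = v_13(num) − v_13(den) = 0; compare against these criteria.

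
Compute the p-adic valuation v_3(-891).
v_3(-891) = 4

v_3(n) is the largest exponent k such that 3^k divides n. Factor out: -891 = -3^4 · 11. (Sign doesn't affect v_p.) So v_3(-891) = 4.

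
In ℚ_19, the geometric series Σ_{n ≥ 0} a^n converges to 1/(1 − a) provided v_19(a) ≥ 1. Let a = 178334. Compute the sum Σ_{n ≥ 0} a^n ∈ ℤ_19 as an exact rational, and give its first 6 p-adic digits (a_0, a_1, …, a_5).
Σ a^n = 1/(1 − a) = -1/178333;  first 6 digits = (1, 0, 0, 7, 1, 0)

v_19(a) = 3 ≥ 1, so the series converges in ℤ_19 to 1/(1 − a) = 1/(1 − 178334) = -1/178333. Expand this rational in ℤ_19: compute digits iteratively via d_i = x_i mod 19, x_{i+1} = (x_i − d_i)/19. The first 6 digits are (1, 0, 0, 7, 1, 0).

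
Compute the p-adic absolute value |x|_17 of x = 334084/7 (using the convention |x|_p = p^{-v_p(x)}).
|334084/7|_17 = 1/83521

Step 1 — compute v_17(x) by factoring powers of 17 out of the numerator and denominator: v_17(334084/7) = 4. Step 2 — apply |x|_p = p^{-v_p(x)} = 17^{-4} = 1/83521.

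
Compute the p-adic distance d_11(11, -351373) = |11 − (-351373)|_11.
d_11(11, -351373) = 1/14641

Step 1 — x − y = 11 − (-351373) = 351384. Step 2 — v_11(351384) = 4 (factor: 351384 = (11^4 · 24); the sign does not affect v_p). Step 3 — |x − y|_11 = 11^{-4} = 1/14641.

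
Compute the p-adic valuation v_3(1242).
v_3(1242) = 3

v_3(n) is the largest exponent k such that 3^k divides n. Factor out: 1242 = 3^3 · 46. (Sign doesn't affect v_p.) So v_3(1242) = 3.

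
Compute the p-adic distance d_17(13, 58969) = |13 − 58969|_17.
d_17(13, 58969) = 1/4913

Step 1 — x − y = 13 − 58969 = -58956. Step 2 — v_17(-58956) = 3 (factor: -58956 = −(17^3 · 12); the sign does not affect v_p). Step 3 — |x − y|_17 = 17^{-3} = 1/4913.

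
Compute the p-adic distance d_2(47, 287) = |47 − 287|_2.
d_2(47, 287) = 1/16

Step 1 — x − y = 47 − 287 = -240. Step 2 — v_2(-240) = 4 (factor: -240 = −(2^4 · 15); the sign does not affect v_p). Step 3 — |x − y|_2 = 2^{-4} = 1/16.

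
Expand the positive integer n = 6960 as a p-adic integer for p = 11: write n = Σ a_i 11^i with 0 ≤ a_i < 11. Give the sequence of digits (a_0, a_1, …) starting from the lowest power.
(a_0, a_1, …) = (8, 5, 2, 5)

Repeated division by 11 gives the digits low-to-high: 6960 = 8 + 5·11^1 + 2·11^2 + 5·11^3. Digit sequence: (8, 5, 2, 5).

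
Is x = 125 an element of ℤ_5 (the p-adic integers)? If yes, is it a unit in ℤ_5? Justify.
x ∈ ℤ_5 but not a unit; v_5(x) = 3 > 0

ℤ_5 = {x ∈ ℚ_5 : v_5(x) ≥ 0} and ℤ_5^× = {x ∈ ℤ_5 : v_5(x) = 0}. Here v_5(125) = v_5(num) − v_5(den) = 3; compare against these criteria.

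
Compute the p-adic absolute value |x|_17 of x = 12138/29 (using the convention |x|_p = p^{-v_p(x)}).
|12138/29|_17 = 1/289

Step 1 — compute v_17(x) by factoring powers of 17 out of the numerator and denominator: v_17(12138/29) = 2. Step 2 — apply |x|_p = p^{-v_p(x)} = 17^{-2} = 1/289.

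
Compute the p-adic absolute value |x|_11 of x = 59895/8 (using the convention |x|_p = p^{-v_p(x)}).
|59895/8|_11 = 1/1331

Step 1 — compute v_11(x) by factoring powers of 11 out of the numerator and denominator: v_11(59895/8) = 3. Step 2 — apply |x|_p = p^{-v_p(x)} = 11^{-3} = 1/1331.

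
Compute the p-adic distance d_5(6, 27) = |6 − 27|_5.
d_5(6, 27) = 1

Step 1 — x − y = 6 − 27 = -21. Step 2 — v_5(-21) = 0 (factor: -21 = −(5^0 · 21); the sign does not affect v_p). Step 3 — |x − y|_5 = 5^{0} = 1.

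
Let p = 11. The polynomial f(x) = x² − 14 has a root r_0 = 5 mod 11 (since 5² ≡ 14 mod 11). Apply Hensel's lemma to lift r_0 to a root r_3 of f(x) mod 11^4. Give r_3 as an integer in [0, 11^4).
r_3 = 8244 (mod 14641)

Hensel's recurrence: r_{i+1} = r_i − f(r_i)·(f′(r_i))^{-1} mod 11^{i+2}, with f′(x) = 2x. Iterate:
  r_0 = 5 (mod 11)
  r_1 = 16 (mod 121)
  r_2 = 258 (mod 1331)
  r_3 = 8244 (mod 14641)
Final: r_3 = 8244, and one checks f(r_3) ≡ 0 mod 11^4.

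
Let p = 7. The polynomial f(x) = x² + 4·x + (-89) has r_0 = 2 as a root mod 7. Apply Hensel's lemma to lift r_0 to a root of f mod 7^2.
r_1 = 30 (mod 49)

Hensel: r_{i+1} = r_i − f(r_i)·(f′(r_i))^{-1} mod 7^{i+2}, f′(x) = 2x + 4. Iterate:
  r_0 = 2 (mod 7)
  r_1 = 30 (mod 49)
Final: r = 30 satisfies f(r) ≡ 0 mod 7^2.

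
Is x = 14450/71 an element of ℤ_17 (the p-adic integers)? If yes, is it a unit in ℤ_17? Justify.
x ∈ ℤ_17 but not a unit; v_17(x) = 2 > 0

ℤ_17 = {x ∈ ℚ_17 : v_17(x) ≥ 0} and ℤ_17^× = {x ∈ ℤ_17 : v_17(x) = 0}. Here v_17(14450/71) = v_17(num) − v_17(den) = 2; compare against these criteria.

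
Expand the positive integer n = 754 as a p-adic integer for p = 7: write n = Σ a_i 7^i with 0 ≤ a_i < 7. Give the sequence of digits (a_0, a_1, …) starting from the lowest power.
(a_0, a_1, …) = (5, 2, 1, 2)

Repeated division by 7 gives the digits low-to-high: 754 = 5 + 2·7^1 + 1·7^2 + 2·7^3. Digit sequence: (5, 2, 1, 2).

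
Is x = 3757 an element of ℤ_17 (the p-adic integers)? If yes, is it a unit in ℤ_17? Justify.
x ∈ ℤ_17 but not a unit; v_17(x) = 2 > 0

ℤ_17 = {x ∈ ℚ_17 : v_17(x) ≥ 0} and ℤ_17^× = {x ∈ ℤ_17 : v_17(x) = 0}. Here v_17(3757) = v_17(num) − v_17(den) = 2; compare against these criteria.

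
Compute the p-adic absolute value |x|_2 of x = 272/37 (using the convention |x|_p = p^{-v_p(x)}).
|272/37|_2 = 1/16

Step 1 — compute v_2(x) by factoring powers of 2 out of the numerator and denominator: v_2(272/37) = 4. Step 2 — apply |x|_p = p^{-v_p(x)} = 2^{-4} = 1/16.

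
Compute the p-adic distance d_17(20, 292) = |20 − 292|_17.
d_17(20, 292) = 1/17

Step 1 — x − y = 20 − 292 = -272. Step 2 — v_17(-272) = 1 (factor: -272 = −(17^1 · 16); the sign does not affect v_p). Step 3 — |x − y|_17 = 17^{-1} = 1/17.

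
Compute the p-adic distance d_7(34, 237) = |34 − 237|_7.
d_7(34, 237) = 1/7

Step 1 — x − y = 34 − 237 = -203. Step 2 — v_7(-203) = 1 (factor: -203 = −(7^1 · 29); the sign does not affect v_p). Step 3 — |x − y|_7 = 7^{-1} = 1/7.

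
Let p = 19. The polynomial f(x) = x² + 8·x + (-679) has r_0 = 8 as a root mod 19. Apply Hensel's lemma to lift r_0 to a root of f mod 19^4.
r_3 = 6544 (mod 130321)

Hensel: r_{i+1} = r_i − f(r_i)·(f′(r_i))^{-1} mod 19^{i+2}, f′(x) = 2x + 8. Iterate:
  r_0 = 8 (mod 19)
  r_1 = 46 (mod 361)
  r_2 = 6544 (mod 6859)
  r_3 = 6544 (mod 130321)
Final: r = 6544 satisfies f(r) ≡ 0 mod 19^4.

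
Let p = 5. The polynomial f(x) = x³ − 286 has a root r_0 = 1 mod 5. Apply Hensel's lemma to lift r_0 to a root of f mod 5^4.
r_3 = 446 (mod 625)

Hensel: r_{i+1} = r_i − f(r_i)/f′(r_i) mod 5^{i+2}, where f′(x) = 3x². Iterate:
  r_0 = 1 (mod 5)
  r_1 = 21 (mod 25)
  r_2 = 71 (mod 125)
  r_3 = 446 (mod 625)
Final: r = 446 with f(r) ≡ 0 mod 5^4.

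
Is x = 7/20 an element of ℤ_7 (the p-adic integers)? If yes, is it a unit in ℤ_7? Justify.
x ∈ ℤ_7 but not a unit; v_7(x) = 1 > 0

ℤ_7 = {x ∈ ℚ_7 : v_7(x) ≥ 0} and ℤ_7^× = {x ∈ ℤ_7 : v_7(x) = 0}. Here v_7(7/20) = v_7(num) − v_7(den) = 1; compare against these criteria.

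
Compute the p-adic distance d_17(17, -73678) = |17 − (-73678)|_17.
d_17(17, -73678) = 1/4913

Step 1 — x − y = 17 − (-73678) = 73695. Step 2 — v_17(73695) = 3 (factor: 73695 = (17^3 · 15); the sign does not affect v_p). Step 3 — |x − y|_17 = 17^{-3} = 1/4913.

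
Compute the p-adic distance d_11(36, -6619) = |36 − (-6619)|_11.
d_11(36, -6619) = 1/1331

Step 1 — x − y = 36 − (-6619) = 6655. Step 2 — v_11(6655) = 3 (factor: 6655 = (11^3 · 5); the sign does not affect v_p). Step 3 — |x − y|_11 = 11^{-3} = 1/1331.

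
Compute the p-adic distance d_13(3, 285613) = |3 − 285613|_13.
d_13(3, 285613) = 1/28561

Step 1 — x − y = 3 − 285613 = -285610. Step 2 — v_13(-285610) = 4 (factor: -285610 = −(13^4 · 10); the sign does not affect v_p). Step 3 — |x − y|_13 = 13^{-4} = 1/28561.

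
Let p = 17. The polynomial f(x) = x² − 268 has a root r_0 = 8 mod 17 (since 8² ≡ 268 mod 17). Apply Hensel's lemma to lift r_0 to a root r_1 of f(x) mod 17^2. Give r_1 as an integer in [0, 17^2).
r_1 = 93 (mod 289)

Hensel's recurrence: r_{i+1} = r_i − f(r_i)·(f′(r_i))^{-1} mod 17^{i+2}, with f′(x) = 2x. Iterate:
  r_0 = 8 (mod 17)
  r_1 = 93 (mod 289)
Final: r_1 = 93, and one checks f(r_1) ≡ 0 mod 17^2.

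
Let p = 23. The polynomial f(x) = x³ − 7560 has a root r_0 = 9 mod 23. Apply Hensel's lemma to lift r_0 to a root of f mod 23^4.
r_3 = 227801 (mod 279841)

Hensel: r_{i+1} = r_i − f(r_i)/f′(r_i) mod 23^{i+2}, where f′(x) = 3x². Iterate:
  r_0 = 9 (mod 23)
  r_1 = 331 (mod 529)
  r_2 = 8795 (mod 12167)
  r_3 = 227801 (mod 279841)
Final: r = 227801 with f(r) ≡ 0 mod 23^4.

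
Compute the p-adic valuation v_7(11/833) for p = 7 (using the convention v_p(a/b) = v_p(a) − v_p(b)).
v_7(11/833) = -2

Factor powers of 7 from the numerator and denominator of the reduced fraction: 11 = 7^0 · 11 and 833 = 7^2 · 17. Apply v_p(a/b) = v_p(a) − v_p(b): v_7(11/833) = 0 − 2 = -2.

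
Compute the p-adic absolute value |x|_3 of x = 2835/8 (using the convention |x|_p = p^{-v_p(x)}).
|2835/8|_3 = 1/81

Step 1 — compute v_3(x) by factoring powers of 3 out of the numerator and denominator: v_3(2835/8) = 4. Step 2 — apply |x|_p = p^{-v_p(x)} = 3^{-4} = 1/81.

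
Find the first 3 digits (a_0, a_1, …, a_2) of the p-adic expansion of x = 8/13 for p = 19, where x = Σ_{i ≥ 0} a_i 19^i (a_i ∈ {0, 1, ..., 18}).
(a_0, …, a_2) = (5, 10, 17)

v_19(8/13) = 0 (numerator and denominator both coprime to 19), so x ∈ ℤ_19^×. Compute digits iteratively via a_i = x_i mod 19, x_{i+1} = (x_i − a_i)/19, with x_0 = x:
  x_0 = 8/13;  a_0 = 5;  x_1 = (x_0 − 5)/19 = -3/13
  x_1 = -3/13;  a_1 = 10;  x_2 = (x_1 − 10)/19 = -7/13
  x_2 = -7/13;  a_2 = 17;  x_3 = (x_2 − 17)/19 = -12/13
Digits: (5, 10, 17).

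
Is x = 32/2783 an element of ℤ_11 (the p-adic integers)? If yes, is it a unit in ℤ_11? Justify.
x ∉ ℤ_11 (v_11(x) = -2 < 0)

ℤ_11 = {x ∈ ℚ_11 : v_11(x) ≥ 0} and ℤ_11^× = {x ∈ ℤ_11 : v_11(x) = 0}. Here v_11(32/2783) = v_11(num) − v_11(den) = -2; compare against these criteria.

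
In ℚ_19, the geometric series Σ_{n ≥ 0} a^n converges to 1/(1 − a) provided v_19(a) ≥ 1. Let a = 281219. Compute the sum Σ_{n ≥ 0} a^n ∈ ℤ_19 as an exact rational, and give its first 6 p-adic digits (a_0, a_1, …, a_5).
Σ a^n = 1/(1 − a) = -1/281218;  first 6 digits = (1, 0, 0, 3, 2, 0)

v_19(a) = 3 ≥ 1, so the series converges in ℤ_19 to 1/(1 − a) = 1/(1 − 281219) = -1/281218. Expand this rational in ℤ_19: compute digits iteratively via d_i = x_i mod 19, x_{i+1} = (x_i − d_i)/19. The first 6 digits are (1, 0, 0, 3, 2, 0).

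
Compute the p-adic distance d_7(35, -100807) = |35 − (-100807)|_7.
d_7(35, -100807) = 1/16807

Step 1 — x − y = 35 − (-100807) = 100842. Step 2 — v_7(100842) = 5 (factor: 100842 = (7^5 · 6); the sign does not affect v_p). Step 3 — |x − y|_7 = 7^{-5} = 1/16807.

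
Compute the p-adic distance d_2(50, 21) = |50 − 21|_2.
d_2(50, 21) = 1

Step 1 — x − y = 50 − 21 = 29. Step 2 — v_2(29) = 0 (factor: 29 = (2^0 · 29); the sign does not affect v_p). Step 3 — |x − y|_2 = 2^{0} = 1.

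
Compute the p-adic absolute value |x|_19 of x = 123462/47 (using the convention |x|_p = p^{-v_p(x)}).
|123462/47|_19 = 1/6859

Step 1 — compute v_19(x) by factoring powers of 19 out of the numerator and denominator: v_19(123462/47) = 3. Step 2 — apply |x|_p = p^{-v_p(x)} = 19^{-3} = 1/6859.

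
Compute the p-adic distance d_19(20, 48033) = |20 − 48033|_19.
d_19(20, 48033) = 1/6859

Step 1 — x − y = 20 − 48033 = -48013. Step 2 — v_19(-48013) = 3 (factor: -48013 = −(19^3 · 7); the sign does not affect v_p). Step 3 — |x − y|_19 = 19^{-3} = 1/6859.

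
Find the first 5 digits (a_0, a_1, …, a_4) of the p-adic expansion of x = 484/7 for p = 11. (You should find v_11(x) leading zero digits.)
(a_0, …, a_4) = (0, 0, 10, 7, 4)

v_11(484/7) = 2, so a_0 = ... = a_1 = 0. Factor out: x = 11^2 · u with u = 4/7 a unit in ℤ_11. Expand u iteratively via a_{v+i} = u_i mod 11, u_{i+1} = (u_i − a_{v+i})/11:
  u_0 = 4/7;  a_2 = 10;  u_1 = (u_0 − 10)/11 = -6/7
  u_1 = -6/7;  a_3 = 7;  u_2 = (u_1 − 7)/11 = -5/7
  u_2 = -5/7;  a_4 = 4;  u_3 = (u_2 − 4)/11 = -3/7
Digits: (0, 0, 10, 7, 4).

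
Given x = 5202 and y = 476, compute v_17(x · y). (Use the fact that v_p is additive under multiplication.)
v_17(2476152) = 3

v_p(x) = 2 (factor: 5202 = 17^2 · 18); v_p(y) = 1 (factor: 476 = 17^1 · 28). Additivity: v_p(xy) = v_p(x) + v_p(y) = 2 + 1 = 3. (Direct check: xy = 2476152 = 17^3 · (504).)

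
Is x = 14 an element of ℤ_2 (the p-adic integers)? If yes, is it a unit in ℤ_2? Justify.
x ∈ ℤ_2 but not a unit; v_2(x) = 1 > 0

ℤ_2 = {x ∈ ℚ_2 : v_2(x) ≥ 0} and ℤ_2^× = {x ∈ ℤ_2 : v_2(x) = 0}. Here v_2(14) = v_2(num) − v_2(den) = 1; compare against these criteria.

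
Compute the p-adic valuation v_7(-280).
v_7(-280) = 1

v_7(n) is the largest exponent k such that 7^k divides n. Factor out: -280 = -7^1 · 40. (Sign doesn't affect v_p.) So v_7(-280) = 1.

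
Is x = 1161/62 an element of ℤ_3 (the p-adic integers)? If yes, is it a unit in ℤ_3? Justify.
x ∈ ℤ_3 but not a unit; v_3(x) = 3 > 0

ℤ_3 = {x ∈ ℚ_3 : v_3(x) ≥ 0} and ℤ_3^× = {x ∈ ℤ_3 : v_3(x) = 0}. Here v_3(1161/62) = v_3(num) − v_3(den) = 3; compare against these criteria.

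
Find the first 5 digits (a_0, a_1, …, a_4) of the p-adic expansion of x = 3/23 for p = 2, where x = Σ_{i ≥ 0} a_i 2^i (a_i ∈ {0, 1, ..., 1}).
(a_0, …, a_4) = (1, 0, 1, 0, 1)

v_2(3/23) = 0 (numerator and denominator both coprime to 2), so x ∈ ℤ_2^×. Compute digits iteratively via a_i = x_i mod 2, x_{i+1} = (x_i − a_i)/2, with x_0 = x:
  x_0 = 3/23;  a_0 = 1;  x_1 = (x_0 − 1)/2 = -10/23
  x_1 = -10/23;  a_1 = 0;  x_2 = (x_1 − 0)/2 = -5/23
  x_2 = -5/23;  a_2 = 1;  x_3 = (x_2 − 1)/2 = -14/23
  x_3 = -14/23;  a_3 = 0;  x_4 = (x_3 − 0)/2 = -7/23
  x_4 = -7/23;  a_4 = 1;  x_5 = (x_4 − 1)/2 = -15/23
Digits: (1, 0, 1, 0, 1).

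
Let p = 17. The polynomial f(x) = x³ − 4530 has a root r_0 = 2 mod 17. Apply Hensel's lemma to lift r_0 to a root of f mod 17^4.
r_3 = 73833 (mod 83521)

Hensel: r_{i+1} = r_i − f(r_i)/f′(r_i) mod 17^{i+2}, where f′(x) = 3x². Iterate:
  r_0 = 2 (mod 17)
  r_1 = 138 (mod 289)
  r_2 = 138 (mod 4913)
  r_3 = 73833 (mod 83521)
Final: r = 73833 with f(r) ≡ 0 mod 17^4.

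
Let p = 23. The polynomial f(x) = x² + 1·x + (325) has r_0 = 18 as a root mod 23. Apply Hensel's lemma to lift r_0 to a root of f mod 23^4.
r_3 = 273879 (mod 279841)

Hensel: r_{i+1} = r_i − f(r_i)·(f′(r_i))^{-1} mod 23^{i+2}, f′(x) = 2x + 1. Iterate:
  r_0 = 18 (mod 23)
  r_1 = 386 (mod 529)
  r_2 = 6205 (mod 12167)
  r_3 = 273879 (mod 279841)
Final: r = 273879 satisfies f(r) ≡ 0 mod 23^4.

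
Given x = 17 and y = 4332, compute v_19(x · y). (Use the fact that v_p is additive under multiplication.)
v_19(73644) = 2

v_p(x) = 0 (factor: 17 = 19^0 · 17); v_p(y) = 2 (factor: 4332 = 19^2 · 12). Additivity: v_p(xy) = v_p(x) + v_p(y) = 0 + 2 = 2. (Direct check: xy = 73644 = 19^2 · (204).)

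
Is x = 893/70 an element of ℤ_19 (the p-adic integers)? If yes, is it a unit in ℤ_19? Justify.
x ∈ ℤ_19 but not a unit; v_19(x) = 1 > 0

ℤ_19 = {x ∈ ℚ_19 : v_19(x) ≥ 0} and ℤ_19^× = {x ∈ ℤ_19 : v_19(x) = 0}. Here v_19(893/70) = v_19(num) − v_19(den) = 1; compare against these criteria.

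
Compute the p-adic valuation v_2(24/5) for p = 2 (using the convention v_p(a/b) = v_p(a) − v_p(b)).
v_2(24/5) = 3

Factor powers of 2 from the numerator and denominator of the reduced fraction: 24 = 2^3 · 3 and 5 = 2^0 · 5. Apply v_p(a/b) = v_p(a) − v_p(b): v_2(24/5) = 3 − 0 = 3.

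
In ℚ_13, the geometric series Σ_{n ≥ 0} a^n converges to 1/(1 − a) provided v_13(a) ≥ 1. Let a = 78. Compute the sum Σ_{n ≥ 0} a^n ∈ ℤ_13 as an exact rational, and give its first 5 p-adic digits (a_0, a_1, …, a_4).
Σ a^n = 1/(1 − a) = -1/77;  first 5 digits = (1, 6, 10, 10, 12)

v_13(a) = 1 ≥ 1, so the series converges in ℤ_13 to 1/(1 − a) = 1/(1 − 78) = -1/77. Expand this rational in ℤ_13: compute digits iteratively via d_i = x_i mod 13, x_{i+1} = (x_i − d_i)/13. The first 5 digits are (1, 6, 10, 10, 12).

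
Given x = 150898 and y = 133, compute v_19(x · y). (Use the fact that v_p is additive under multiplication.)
v_19(20069434) = 4

v_p(x) = 3 (factor: 150898 = 19^3 · 22); v_p(y) = 1 (factor: 133 = 19^1 · 7). Additivity: v_p(xy) = v_p(x) + v_p(y) = 3 + 1 = 4. (Direct check: xy = 20069434 = 19^4 · (154).)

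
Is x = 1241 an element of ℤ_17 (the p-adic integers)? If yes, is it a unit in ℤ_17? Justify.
x ∈ ℤ_17 but not a unit; v_17(x) = 1 > 0

ℤ_17 = {x ∈ ℚ_17 : v_17(x) ≥ 0} and ℤ_17^× = {x ∈ ℤ_17 : v_17(x) = 0}. Here v_17(1241) = v_17(num) − v_17(den) = 1; compare against these criteria.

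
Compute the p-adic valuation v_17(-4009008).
v_17(-4009008) = 4

v_17(n) is the largest exponent k such that 17^k divides n. Factor out: -4009008 = -17^4 · 48. (Sign doesn't affect v_p.) So v_17(-4009008) = 4.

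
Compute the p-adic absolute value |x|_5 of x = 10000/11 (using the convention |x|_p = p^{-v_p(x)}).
|10000/11|_5 = 1/625

Step 1 — compute v_5(x) by factoring powers of 5 out of the numerator and denominator: v_5(10000/11) = 4. Step 2 — apply |x|_p = p^{-v_p(x)} = 5^{-4} = 1/625.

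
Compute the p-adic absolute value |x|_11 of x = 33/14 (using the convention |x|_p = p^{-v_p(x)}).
|33/14|_11 = 1/11

Step 1 — compute v_11(x) by factoring powers of 11 out of the numerator and denominator: v_11(33/14) = 1. Step 2 — apply |x|_p = p^{-v_p(x)} = 11^{-1} = 1/11.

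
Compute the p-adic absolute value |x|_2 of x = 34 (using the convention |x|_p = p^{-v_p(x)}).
|34|_2 = 1/2

Step 1 — compute v_2(x) by factoring powers of 2 out of the numerator and denominator: v_2(34) = 1. Step 2 — apply |x|_p = p^{-v_p(x)} = 2^{-1} = 1/2.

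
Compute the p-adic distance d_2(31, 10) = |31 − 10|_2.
d_2(31, 10) = 1

Step 1 — x − y = 31 − 10 = 21. Step 2 — v_2(21) = 0 (factor: 21 = (2^0 · 21); the sign does not affect v_p). Step 3 — |x − y|_2 = 2^{0} = 1.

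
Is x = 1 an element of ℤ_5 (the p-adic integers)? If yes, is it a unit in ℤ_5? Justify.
x ∈ ℤ_5^× (unit); v_5(x) = 0

ℤ_5 = {x ∈ ℚ_5 : v_5(x) ≥ 0} and ℤ_5^× = {x ∈ ℤ_5 : v_5(x) = 0}. Here v_5(1) = v_5(num) − v_5(den) = 0; compare against these criteria.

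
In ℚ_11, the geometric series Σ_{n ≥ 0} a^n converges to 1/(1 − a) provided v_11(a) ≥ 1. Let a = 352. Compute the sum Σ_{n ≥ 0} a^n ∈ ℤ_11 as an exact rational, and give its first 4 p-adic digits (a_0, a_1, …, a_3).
Σ a^n = 1/(1 − a) = -1/351;  first 4 digits = (1, 10, 3, 4)

v_11(a) = 1 ≥ 1, so the series converges in ℤ_11 to 1/(1 − a) = 1/(1 − 352) = -1/351. Expand this rational in ℤ_11: compute digits iteratively via d_i = x_i mod 11, x_{i+1} = (x_i − d_i)/11. The first 4 digits are (1, 10, 3, 4).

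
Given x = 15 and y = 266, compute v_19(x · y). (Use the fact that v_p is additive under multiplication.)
v_19(3990) = 1

v_p(x) = 0 (factor: 15 = 19^0 · 15); v_p(y) = 1 (factor: 266 = 19^1 · 14). Additivity: v_p(xy) = v_p(x) + v_p(y) = 0 + 1 = 1. (Direct check: xy = 3990 = 19^1 · (210).)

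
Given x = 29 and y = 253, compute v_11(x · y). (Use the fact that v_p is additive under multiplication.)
v_11(7337) = 1

v_p(x) = 0 (factor: 29 = 11^0 · 29); v_p(y) = 1 (factor: 253 = 11^1 · 23). Additivity: v_p(xy) = v_p(x) + v_p(y) = 0 + 1 = 1. (Direct check: xy = 7337 = 11^1 · (667).)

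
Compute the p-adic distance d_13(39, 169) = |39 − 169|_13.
d_13(39, 169) = 1/13

Step 1 — x − y = 39 − 169 = -130. Step 2 — v_13(-130) = 1 (factor: -130 = −(13^1 · 10); the sign does not affect v_p). Step 3 — |x − y|_13 = 13^{-1} = 1/13.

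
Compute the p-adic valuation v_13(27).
v_13(27) = 0

v_13(n) is the largest exponent k such that 13^k divides n. Factor out: 27 = 13^0 · 27. (Sign doesn't affect v_p.) So v_13(27) = 0.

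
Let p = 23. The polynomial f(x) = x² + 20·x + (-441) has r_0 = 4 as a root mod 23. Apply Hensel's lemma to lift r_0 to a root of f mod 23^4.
r_3 = 118040 (mod 279841)

Hensel: r_{i+1} = r_i − f(r_i)·(f′(r_i))^{-1} mod 23^{i+2}, f′(x) = 2x + 20. Iterate:
  r_0 = 4 (mod 23)
  r_1 = 73 (mod 529)
  r_2 = 8537 (mod 12167)
  r_3 = 118040 (mod 279841)
Final: r = 118040 satisfies f(r) ≡ 0 mod 23^4.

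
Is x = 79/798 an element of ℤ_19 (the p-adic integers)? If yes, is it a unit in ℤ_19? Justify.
x ∉ ℤ_19 (v_19(x) = -1 < 0)

ℤ_19 = {x ∈ ℚ_19 : v_19(x) ≥ 0} and ℤ_19^× = {x ∈ ℤ_19 : v_19(x) = 0}. Here v_19(79/798) = v_19(num) − v_19(den) = -1; compare against these criteria.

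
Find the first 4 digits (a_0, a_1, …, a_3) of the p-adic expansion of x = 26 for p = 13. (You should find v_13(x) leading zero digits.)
(a_0, …, a_3) = (0, 2, 0, 0)

v_13(26) = 1, so a_0 = ... = a_0 = 0. Factor out: x = 13^1 · u with u = 2 a unit in ℤ_13. Expand u iteratively via a_{v+i} = u_i mod 13, u_{i+1} = (u_i − a_{v+i})/13:
  u_0 = 2;  a_1 = 2;  u_1 = (u_0 − 2)/13 = 0
  u_1 = 0;  a_2 = 0;  u_2 = (u_1 − 0)/13 = 0
  u_2 = 0;  a_3 = 0;  u_3 = (u_2 − 0)/13 = 0
Digits: (0, 2, 0, 0).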